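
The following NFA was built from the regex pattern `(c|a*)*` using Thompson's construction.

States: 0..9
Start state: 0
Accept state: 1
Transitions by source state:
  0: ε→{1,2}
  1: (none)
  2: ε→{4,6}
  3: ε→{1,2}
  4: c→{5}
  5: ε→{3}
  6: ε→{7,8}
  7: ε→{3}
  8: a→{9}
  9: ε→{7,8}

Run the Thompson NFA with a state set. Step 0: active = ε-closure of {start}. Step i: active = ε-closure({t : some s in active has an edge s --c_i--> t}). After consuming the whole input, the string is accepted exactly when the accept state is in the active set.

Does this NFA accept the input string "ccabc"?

S₀ = ε-closure({0}) = {0,1,2,3,4,6,7,8}
'c' @ 1: {1,2,3,4,5,6,7,8}  (accept∈set)
'c' @ 2: {1,2,3,4,5,6,7,8}  (accept∈set)
'a' @ 3: {1,2,3,4,6,7,8,9}  (accept∈set)
'b' @ 4: {}  — no active states
rest 'c' ignored (set empty)
final: {}; accept 1 not in set

Answer: REJECT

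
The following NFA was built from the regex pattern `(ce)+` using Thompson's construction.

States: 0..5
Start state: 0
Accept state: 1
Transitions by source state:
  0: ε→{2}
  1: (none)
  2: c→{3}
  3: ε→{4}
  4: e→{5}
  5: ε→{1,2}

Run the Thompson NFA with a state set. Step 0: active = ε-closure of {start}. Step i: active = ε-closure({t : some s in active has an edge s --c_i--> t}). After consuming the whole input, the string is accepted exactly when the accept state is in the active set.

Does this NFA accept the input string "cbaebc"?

initial (ε-close {0}): {0,2}
'c' @ 1: {3,4}
'b' @ 2: {}  — state set empty
rest 'aebc' ignored (set empty)
end set {} — state 1 not in

Answer: REJECT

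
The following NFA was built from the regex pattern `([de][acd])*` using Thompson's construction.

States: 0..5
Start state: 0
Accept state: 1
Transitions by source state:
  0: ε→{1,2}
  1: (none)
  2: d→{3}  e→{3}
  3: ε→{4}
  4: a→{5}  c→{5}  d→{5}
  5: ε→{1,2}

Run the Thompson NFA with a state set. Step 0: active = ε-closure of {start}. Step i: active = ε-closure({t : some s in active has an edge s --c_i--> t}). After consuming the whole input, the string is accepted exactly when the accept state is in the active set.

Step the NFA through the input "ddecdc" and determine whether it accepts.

Answer: ACCEPT

Steps:
S₀ = ε-closure({0}) = {0,1,2}
'd' @ 1: {3,4}
'd' @ 2: {1,2,5}  (accept∈set)
'e' @ 3: {3,4}
'c' @ 4: {1,2,5}  (accept∈set)
'd' @ 5: {3,4}
'c' @ 6: {1,2,5}  (accept∈set)
final: {1,2,5}; accept 1 in set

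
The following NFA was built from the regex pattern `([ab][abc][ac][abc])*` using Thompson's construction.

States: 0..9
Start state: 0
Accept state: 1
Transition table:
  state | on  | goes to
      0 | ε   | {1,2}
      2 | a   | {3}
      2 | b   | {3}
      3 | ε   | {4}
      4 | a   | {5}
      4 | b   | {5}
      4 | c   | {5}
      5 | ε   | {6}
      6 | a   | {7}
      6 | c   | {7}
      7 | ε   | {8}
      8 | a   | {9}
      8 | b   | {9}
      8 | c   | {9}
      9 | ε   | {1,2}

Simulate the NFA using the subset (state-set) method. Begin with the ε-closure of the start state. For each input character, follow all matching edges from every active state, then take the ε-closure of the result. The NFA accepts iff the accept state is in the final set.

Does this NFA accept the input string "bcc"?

Answer: REJECT

Steps:
start: ε-closure({0}) = {0,1,2}
'b' @ 1: {3,4}
'c' @ 2: {5,6}
'c' @ 3: {7,8}
after full input: {7,8}  (accept=1 not in)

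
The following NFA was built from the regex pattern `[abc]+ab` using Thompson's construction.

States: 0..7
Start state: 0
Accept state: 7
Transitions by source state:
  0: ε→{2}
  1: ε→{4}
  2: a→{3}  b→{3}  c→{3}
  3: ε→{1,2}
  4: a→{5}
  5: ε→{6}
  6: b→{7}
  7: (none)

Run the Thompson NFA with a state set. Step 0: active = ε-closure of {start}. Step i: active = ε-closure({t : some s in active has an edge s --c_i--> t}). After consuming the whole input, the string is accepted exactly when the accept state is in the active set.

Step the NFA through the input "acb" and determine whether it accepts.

Answer: REJECT

Trace:
initial (ε-close {0}): {0,2}
'a' @ 1: {1,2,3,4}
'c' @ 2: {1,2,3,4}
'b' @ 3: {1,2,3,4}
end set {1,2,3,4} — state 7 not in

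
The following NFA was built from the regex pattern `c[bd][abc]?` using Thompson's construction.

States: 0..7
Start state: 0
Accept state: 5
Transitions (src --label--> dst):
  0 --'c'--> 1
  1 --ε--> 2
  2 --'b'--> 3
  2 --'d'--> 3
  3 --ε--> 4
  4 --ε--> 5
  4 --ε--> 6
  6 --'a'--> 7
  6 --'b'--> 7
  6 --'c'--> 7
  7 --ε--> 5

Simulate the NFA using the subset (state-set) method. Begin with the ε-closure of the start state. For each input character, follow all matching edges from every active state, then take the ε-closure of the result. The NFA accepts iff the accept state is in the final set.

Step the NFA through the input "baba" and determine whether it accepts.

Answer: REJECT

Derivation:
S₀ = ε-closure({0}) = {0}
'b' @ 1: {}  — state set empty
rest 'aba' ignored (set empty)
end set {} — state 5 not in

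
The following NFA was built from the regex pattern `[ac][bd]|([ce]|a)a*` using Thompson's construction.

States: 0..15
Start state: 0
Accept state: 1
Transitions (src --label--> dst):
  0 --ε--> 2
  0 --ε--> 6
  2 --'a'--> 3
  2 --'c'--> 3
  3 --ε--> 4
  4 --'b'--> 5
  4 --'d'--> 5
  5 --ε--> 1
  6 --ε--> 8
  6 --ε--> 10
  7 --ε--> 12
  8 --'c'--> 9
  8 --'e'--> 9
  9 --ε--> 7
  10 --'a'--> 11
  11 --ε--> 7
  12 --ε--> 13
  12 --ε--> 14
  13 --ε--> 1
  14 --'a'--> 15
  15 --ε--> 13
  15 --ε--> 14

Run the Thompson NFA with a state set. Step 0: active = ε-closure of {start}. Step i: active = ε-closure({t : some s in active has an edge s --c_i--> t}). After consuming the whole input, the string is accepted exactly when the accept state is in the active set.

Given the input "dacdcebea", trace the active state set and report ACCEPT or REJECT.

start: ε-closure({0}) = {0,2,6,8,10}
'd' @ 1: {}  — dead — no transitions
rest 'acdcebea' ignored (set empty)
end set {} — state 1 not in

Answer: REJECT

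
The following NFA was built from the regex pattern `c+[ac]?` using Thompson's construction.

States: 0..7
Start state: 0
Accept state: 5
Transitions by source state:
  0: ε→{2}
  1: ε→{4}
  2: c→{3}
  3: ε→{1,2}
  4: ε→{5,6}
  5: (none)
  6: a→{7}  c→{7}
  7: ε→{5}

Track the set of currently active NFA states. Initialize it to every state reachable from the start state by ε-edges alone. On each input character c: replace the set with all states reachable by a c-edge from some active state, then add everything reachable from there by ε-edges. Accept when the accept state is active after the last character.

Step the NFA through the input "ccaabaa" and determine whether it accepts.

S₀ = ε-closure({0}) = {0,2}
'c' @ 1: {1,2,3,4,5,6}  ✓accept
'c' @ 2: {1,2,3,4,5,6,7}  ✓accept
'a' @ 3: {5,7}  ✓accept
'a' @ 4: {}  — dead — no transitions
rest 'baa' ignored (set empty)
final: {}; accept 5 not in set

Answer: REJECT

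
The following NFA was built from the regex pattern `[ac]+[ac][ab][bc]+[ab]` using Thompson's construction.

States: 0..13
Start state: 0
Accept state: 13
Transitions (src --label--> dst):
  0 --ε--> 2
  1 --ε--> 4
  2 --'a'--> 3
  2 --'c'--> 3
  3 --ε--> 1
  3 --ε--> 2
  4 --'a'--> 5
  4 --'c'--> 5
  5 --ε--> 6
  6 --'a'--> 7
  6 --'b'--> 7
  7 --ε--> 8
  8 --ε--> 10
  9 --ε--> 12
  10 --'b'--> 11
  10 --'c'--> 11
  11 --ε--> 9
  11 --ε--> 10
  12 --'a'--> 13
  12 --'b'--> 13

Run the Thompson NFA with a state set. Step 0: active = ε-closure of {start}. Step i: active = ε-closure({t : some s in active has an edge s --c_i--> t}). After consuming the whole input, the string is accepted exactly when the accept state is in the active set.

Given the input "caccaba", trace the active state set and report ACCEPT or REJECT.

Answer: ACCEPT

Trace:
start: ε-closure({0}) = {0,2}
'c' @ 1: {1,2,3,4}
'a' @ 2: {1,2,3,4,5,6}
'c' @ 3: {1,2,3,4,5,6}
'c' @ 4: {1,2,3,4,5,6}
'a' @ 5: {1,2,3,4,5,6,7,8,10}
'b' @ 6: {7,8,9,10,11,12}
'a' @ 7: {13}  (accept∈set)
end set {13} — state 13 in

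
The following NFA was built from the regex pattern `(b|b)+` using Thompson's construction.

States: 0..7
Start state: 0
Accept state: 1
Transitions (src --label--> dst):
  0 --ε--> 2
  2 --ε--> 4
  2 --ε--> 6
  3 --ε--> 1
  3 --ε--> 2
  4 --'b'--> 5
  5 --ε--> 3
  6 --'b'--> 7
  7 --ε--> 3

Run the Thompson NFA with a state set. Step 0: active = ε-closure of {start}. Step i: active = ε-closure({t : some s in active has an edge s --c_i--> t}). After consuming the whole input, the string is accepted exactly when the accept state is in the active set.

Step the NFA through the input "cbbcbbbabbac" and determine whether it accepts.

S₀ = ε-closure({0}) = {0,2,4,6}
'c' @ 1: {}  — no active states
rest 'bbcbbbabbac' ignored (set empty)
after full input: {}  (accept=1 not in)

Answer: REJECT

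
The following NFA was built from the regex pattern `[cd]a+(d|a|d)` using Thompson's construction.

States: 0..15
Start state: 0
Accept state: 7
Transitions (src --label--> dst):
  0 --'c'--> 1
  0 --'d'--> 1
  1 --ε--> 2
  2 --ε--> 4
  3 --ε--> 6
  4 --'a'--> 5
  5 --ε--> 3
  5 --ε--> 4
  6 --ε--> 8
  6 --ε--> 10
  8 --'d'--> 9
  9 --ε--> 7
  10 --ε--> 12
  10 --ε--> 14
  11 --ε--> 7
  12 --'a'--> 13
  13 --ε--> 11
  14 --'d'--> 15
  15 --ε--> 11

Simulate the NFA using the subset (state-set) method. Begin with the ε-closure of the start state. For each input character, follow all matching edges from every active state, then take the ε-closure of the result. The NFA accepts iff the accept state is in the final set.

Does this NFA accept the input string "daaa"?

Answer: ACCEPT

Derivation:
S₀ = ε-closure({0}) = {0}
'd' @ 1: {1,2,4}
'a' @ 2: {3,4,5,6,8,10,12,14}
'a' @ 3: {3,4,5,6,7,8,10,11,12,13,14}  (accept∈set)
'a' @ 4: {3,4,5,6,7,8,10,11,12,13,14}  (accept∈set)
final: {3,4,5,6,7,8,10,11,12,13,14}; accept 7 in set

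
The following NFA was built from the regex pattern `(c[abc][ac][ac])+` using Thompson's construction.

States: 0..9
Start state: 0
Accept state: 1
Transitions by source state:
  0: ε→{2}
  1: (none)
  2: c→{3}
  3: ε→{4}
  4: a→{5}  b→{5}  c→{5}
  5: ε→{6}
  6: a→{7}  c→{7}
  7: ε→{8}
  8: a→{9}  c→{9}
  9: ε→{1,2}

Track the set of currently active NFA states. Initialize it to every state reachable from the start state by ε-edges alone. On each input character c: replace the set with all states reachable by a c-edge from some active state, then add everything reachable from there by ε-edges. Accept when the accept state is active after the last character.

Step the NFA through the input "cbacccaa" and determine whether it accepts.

Answer: ACCEPT

Trace:
start: ε-closure({0}) = {0,2}
'c' @ 1: {3,4}
'b' @ 2: {5,6}
'a' @ 3: {7,8}
'c' @ 4: {1,2,9}  [accepting]
'c' @ 5: {3,4}
'c' @ 6: {5,6}
'a' @ 7: {7,8}
'a' @ 8: {1,2,9}  [accepting]
final: {1,2,9}; accept 1 in set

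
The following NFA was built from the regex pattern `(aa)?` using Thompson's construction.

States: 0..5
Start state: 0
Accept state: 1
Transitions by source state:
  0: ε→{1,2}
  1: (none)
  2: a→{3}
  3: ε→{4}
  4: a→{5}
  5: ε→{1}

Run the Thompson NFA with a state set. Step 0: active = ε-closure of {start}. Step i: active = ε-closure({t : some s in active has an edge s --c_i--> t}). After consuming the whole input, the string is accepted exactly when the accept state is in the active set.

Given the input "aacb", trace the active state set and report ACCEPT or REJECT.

Answer: REJECT

Derivation:
start: ε-closure({0}) = {0,1,2}
'a' @ 1: {3,4}
'a' @ 2: {1,5}  [accepting]
'c' @ 3: {}  — dead — no transitions
rest 'b' ignored (set empty)
final: {}; accept 1 not in set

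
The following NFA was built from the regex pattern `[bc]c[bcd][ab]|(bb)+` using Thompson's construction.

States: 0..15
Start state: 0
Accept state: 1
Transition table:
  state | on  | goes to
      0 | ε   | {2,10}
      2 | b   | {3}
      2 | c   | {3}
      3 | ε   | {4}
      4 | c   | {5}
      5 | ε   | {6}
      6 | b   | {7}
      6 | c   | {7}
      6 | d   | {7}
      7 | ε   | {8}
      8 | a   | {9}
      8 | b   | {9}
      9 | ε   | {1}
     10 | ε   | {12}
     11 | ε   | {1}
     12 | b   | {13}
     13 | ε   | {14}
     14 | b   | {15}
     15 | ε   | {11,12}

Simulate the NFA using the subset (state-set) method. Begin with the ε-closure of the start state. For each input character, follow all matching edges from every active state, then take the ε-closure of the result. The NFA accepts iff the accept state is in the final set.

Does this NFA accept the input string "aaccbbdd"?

initial (ε-close {0}): {0,2,10,12}
'a' @ 1: {}  — state set empty
rest 'accbbdd' ignored (set empty)
end set {} — state 1 not in

Answer: REJECT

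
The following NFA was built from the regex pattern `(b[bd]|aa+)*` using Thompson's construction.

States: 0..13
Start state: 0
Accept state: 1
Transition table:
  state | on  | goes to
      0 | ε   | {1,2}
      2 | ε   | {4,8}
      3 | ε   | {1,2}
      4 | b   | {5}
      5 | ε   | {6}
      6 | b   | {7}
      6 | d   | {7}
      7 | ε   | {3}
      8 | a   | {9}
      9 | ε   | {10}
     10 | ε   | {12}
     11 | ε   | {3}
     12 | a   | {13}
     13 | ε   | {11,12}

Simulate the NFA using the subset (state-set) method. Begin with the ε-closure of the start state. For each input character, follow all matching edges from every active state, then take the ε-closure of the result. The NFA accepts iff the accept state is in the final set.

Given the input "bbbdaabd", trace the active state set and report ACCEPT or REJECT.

Answer: ACCEPT

Derivation:
start: ε-closure({0}) = {0,1,2,4,8}
'b' @ 1: {5,6}
'b' @ 2: {1,2,3,4,7,8}  (accept∈set)
'b' @ 3: {5,6}
'd' @ 4: {1,2,3,4,7,8}  (accept∈set)
'a' @ 5: {9,10,12}
'a' @ 6: {1,2,3,4,8,11,12,13}  (accept∈set)
'b' @ 7: {5,6}
'd' @ 8: {1,2,3,4,7,8}  (accept∈set)
final: {1,2,3,4,7,8}; accept 1 in set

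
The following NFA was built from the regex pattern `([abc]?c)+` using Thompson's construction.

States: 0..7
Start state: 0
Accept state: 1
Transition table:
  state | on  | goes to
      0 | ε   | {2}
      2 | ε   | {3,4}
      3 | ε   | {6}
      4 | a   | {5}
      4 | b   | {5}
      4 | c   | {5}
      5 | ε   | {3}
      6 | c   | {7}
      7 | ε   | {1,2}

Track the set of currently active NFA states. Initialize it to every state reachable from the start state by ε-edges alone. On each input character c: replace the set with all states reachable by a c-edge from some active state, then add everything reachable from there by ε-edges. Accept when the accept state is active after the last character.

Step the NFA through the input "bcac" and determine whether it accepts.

start: ε-closure({0}) = {0,2,3,4,6}
'b' @ 1: {3,5,6}
'c' @ 2: {1,2,3,4,6,7}  (accept∈set)
'a' @ 3: {3,5,6}
'c' @ 4: {1,2,3,4,6,7}  (accept∈set)
end set {1,2,3,4,6,7} — state 1 in

Answer: ACCEPT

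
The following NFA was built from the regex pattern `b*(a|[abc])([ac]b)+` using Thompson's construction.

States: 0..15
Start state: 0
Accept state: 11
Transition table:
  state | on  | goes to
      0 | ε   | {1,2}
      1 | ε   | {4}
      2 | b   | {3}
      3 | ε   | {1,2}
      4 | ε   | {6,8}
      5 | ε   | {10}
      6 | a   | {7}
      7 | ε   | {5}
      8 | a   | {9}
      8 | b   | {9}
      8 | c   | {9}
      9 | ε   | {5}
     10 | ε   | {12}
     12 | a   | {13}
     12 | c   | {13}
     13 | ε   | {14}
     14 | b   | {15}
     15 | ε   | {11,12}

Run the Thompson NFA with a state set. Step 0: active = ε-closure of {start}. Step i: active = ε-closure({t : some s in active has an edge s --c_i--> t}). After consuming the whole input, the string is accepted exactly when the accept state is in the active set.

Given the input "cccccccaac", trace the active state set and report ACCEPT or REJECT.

S₀ = ε-closure({0}) = {0,1,2,4,6,8}
'c' @ 1: {5,9,10,12}
'c' @ 2: {13,14}
'c' @ 3: {}  — state set empty
rest 'ccccaac' ignored (set empty)
end set {} — state 11 not in

Answer: REJECT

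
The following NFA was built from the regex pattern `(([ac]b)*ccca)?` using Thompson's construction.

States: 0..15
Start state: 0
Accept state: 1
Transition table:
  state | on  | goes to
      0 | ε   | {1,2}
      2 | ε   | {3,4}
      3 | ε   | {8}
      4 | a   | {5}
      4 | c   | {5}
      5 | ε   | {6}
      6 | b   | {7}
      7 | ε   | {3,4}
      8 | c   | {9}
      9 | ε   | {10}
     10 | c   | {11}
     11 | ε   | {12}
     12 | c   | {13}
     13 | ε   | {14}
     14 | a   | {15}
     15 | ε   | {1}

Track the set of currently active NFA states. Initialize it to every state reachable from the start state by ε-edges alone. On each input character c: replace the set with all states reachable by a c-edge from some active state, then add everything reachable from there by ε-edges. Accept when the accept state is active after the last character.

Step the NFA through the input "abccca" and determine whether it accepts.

S₀ = ε-closure({0}) = {0,1,2,3,4,8}
'a' @ 1: {5,6}
'b' @ 2: {3,4,7,8}
'c' @ 3: {5,6,9,10}
'c' @ 4: {11,12}
'c' @ 5: {13,14}
'a' @ 6: {1,15}  (accept∈set)
after full input: {1,15}  (accept=1 in)

Answer: ACCEPT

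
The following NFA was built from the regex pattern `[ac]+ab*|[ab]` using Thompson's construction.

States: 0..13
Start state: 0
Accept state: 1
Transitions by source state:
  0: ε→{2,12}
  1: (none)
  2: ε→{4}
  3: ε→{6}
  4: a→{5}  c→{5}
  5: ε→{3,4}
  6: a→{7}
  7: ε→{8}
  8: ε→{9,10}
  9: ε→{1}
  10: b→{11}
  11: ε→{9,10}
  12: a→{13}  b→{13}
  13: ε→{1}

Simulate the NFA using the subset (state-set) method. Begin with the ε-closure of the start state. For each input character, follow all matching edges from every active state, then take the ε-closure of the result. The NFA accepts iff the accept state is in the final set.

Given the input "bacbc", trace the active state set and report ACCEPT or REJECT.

Answer: REJECT

Derivation:
initial (ε-close {0}): {0,2,4,12}
'b' @ 1: {1,13}  [accepting]
'a' @ 2: {}  — state set empty
rest 'cbc' ignored (set empty)
final: {}; accept 1 not in set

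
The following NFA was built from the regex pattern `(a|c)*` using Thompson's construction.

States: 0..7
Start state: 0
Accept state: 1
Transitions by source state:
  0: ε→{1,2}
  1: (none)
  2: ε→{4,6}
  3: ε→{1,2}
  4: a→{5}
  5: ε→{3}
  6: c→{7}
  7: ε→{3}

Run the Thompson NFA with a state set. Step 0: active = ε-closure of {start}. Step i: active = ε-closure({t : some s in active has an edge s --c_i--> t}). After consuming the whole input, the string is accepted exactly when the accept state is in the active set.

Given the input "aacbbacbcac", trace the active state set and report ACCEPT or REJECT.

Answer: REJECT

Trace:
initial (ε-close {0}): {0,1,2,4,6}
'a' @ 1: {1,2,3,4,5,6}  [accepting]
'a' @ 2: {1,2,3,4,5,6}  [accepting]
'c' @ 3: {1,2,3,4,6,7}  [accepting]
'b' @ 4: {}  — dead — no transitions
rest 'bacbcac' ignored (set empty)
after full input: {}  (accept=1 not in)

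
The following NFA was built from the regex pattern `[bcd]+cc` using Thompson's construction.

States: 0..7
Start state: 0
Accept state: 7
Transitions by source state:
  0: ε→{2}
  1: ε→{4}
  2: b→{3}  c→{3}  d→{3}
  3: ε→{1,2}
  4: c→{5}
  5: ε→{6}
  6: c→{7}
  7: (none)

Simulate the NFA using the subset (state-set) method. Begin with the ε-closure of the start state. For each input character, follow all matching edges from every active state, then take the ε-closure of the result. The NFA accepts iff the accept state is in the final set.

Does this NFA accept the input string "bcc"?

Answer: ACCEPT

Trace:
start: ε-closure({0}) = {0,2}
'b' @ 1: {1,2,3,4}
'c' @ 2: {1,2,3,4,5,6}
'c' @ 3: {1,2,3,4,5,6,7}  [accepting]
after full input: {1,2,3,4,5,6,7}  (accept=7 in)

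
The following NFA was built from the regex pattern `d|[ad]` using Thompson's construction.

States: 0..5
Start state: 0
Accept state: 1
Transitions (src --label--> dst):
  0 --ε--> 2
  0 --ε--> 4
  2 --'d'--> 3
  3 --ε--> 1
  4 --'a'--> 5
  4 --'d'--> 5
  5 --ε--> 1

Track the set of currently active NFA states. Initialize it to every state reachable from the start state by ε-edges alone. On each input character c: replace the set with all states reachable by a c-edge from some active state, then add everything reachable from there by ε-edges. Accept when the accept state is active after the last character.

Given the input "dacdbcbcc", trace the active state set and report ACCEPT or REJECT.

initial (ε-close {0}): {0,2,4}
'd' @ 1: {1,3,5}  (accept∈set)
'a' @ 2: {}  — state set empty
rest 'cdbcbcc' ignored (set empty)
final: {}; accept 1 not in set

Answer: REJECT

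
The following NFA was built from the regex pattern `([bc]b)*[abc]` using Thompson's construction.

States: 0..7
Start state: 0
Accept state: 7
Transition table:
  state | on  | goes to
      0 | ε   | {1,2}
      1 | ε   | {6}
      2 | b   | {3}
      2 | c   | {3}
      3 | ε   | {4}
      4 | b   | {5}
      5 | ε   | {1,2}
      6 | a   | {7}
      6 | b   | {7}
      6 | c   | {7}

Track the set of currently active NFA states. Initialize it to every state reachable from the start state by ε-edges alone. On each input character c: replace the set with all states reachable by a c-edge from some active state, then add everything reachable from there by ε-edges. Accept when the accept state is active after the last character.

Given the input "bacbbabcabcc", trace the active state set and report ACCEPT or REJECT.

Answer: REJECT

Trace:
S₀ = ε-closure({0}) = {0,1,2,6}
'b' @ 1: {3,4,7}  (accept∈set)
'a' @ 2: {}  — state set empty
rest 'cbbabcabcc' ignored (set empty)
end set {} — state 7 not in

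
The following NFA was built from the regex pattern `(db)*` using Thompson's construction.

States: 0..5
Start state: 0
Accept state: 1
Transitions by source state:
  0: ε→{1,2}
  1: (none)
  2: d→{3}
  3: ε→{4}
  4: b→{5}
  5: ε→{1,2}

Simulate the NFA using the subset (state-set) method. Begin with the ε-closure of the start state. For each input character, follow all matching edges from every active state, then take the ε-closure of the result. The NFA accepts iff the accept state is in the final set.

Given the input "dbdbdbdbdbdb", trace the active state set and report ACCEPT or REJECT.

Answer: ACCEPT

Trace:
start: ε-closure({0}) = {0,1,2}
'd' @ 1: {3,4}
'b' @ 2: {1,2,5}  [accepting]
'd' @ 3: {3,4}
'b' @ 4: {1,2,5}  [accepting]
'd' @ 5: {3,4}
'b' @ 6: {1,2,5}  [accepting]
'd' @ 7: {3,4}
'b' @ 8: {1,2,5}  [accepting]
'd' @ 9: {3,4}
'b' @ 10: {1,2,5}  [accepting]
'd' @ 11: {3,4}
'b' @ 12: {1,2,5}  [accepting]
end set {1,2,5} — state 1 in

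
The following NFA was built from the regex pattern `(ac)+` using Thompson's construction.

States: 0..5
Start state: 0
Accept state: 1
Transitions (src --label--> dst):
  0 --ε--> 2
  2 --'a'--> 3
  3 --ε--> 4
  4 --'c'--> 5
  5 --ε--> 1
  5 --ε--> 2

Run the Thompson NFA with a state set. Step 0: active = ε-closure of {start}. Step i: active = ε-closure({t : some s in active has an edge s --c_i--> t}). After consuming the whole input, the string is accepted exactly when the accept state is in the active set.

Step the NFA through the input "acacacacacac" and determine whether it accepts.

start: ε-closure({0}) = {0,2}
'a' @ 1: {3,4}
'c' @ 2: {1,2,5}  ✓accept
'a' @ 3: {3,4}
'c' @ 4: {1,2,5}  ✓accept
'a' @ 5: {3,4}
'c' @ 6: {1,2,5}  ✓accept
'a' @ 7: {3,4}
'c' @ 8: {1,2,5}  ✓accept
'a' @ 9: {3,4}
'c' @ 10: {1,2,5}  ✓accept
'a' @ 11: {3,4}
'c' @ 12: {1,2,5}  ✓accept
final: {1,2,5}; accept 1 in set

Answer: ACCEPT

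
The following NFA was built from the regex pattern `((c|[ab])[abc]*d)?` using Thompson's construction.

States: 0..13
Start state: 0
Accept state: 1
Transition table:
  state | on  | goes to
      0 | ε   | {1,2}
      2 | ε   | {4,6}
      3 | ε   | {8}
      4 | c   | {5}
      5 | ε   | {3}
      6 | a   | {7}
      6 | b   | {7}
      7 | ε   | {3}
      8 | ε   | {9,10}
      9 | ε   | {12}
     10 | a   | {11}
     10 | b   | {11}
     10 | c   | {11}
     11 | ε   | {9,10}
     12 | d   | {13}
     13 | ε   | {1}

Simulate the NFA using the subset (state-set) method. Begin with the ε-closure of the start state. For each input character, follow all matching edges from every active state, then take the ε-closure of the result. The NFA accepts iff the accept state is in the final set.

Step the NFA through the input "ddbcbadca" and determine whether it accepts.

start: ε-closure({0}) = {0,1,2,4,6}
'd' @ 1: {}  — state set empty
rest 'dbcbadca' ignored (set empty)
end set {} — state 1 not in

Answer: REJECT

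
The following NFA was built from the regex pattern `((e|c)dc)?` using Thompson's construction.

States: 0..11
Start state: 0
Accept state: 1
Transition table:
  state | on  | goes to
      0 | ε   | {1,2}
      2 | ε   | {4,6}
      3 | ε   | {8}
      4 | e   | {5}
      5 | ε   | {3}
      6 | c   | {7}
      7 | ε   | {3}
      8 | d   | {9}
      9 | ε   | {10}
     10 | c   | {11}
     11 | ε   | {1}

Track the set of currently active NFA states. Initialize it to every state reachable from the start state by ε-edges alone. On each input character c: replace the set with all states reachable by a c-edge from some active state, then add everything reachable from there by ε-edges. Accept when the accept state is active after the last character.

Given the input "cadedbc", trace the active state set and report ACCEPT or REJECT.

initial (ε-close {0}): {0,1,2,4,6}
'c' @ 1: {3,7,8}
'a' @ 2: {}  — no active states
rest 'dedbc' ignored (set empty)
end set {} — state 1 not in

Answer: REJECT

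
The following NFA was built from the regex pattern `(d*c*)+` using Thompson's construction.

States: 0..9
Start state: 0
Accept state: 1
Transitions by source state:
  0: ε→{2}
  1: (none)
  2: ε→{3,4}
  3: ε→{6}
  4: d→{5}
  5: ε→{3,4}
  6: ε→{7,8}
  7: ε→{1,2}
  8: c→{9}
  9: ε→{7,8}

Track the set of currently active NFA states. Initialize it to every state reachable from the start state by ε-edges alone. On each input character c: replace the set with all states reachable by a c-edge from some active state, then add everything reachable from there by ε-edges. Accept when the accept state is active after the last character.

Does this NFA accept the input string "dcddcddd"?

initial (ε-close {0}): {0,1,2,3,4,6,7,8}
'd' @ 1: {1,2,3,4,5,6,7,8}  (accept∈set)
'c' @ 2: {1,2,3,4,6,7,8,9}  (accept∈set)
'd' @ 3: {1,2,3,4,5,6,7,8}  (accept∈set)
'd' @ 4: {1,2,3,4,5,6,7,8}  (accept∈set)
'c' @ 5: {1,2,3,4,6,7,8,9}  (accept∈set)
'd' @ 6: {1,2,3,4,5,6,7,8}  (accept∈set)
'd' @ 7: {1,2,3,4,5,6,7,8}  (accept∈set)
'd' @ 8: {1,2,3,4,5,6,7,8}  (accept∈set)
final: {1,2,3,4,5,6,7,8}; accept 1 in set

Answer: ACCEPT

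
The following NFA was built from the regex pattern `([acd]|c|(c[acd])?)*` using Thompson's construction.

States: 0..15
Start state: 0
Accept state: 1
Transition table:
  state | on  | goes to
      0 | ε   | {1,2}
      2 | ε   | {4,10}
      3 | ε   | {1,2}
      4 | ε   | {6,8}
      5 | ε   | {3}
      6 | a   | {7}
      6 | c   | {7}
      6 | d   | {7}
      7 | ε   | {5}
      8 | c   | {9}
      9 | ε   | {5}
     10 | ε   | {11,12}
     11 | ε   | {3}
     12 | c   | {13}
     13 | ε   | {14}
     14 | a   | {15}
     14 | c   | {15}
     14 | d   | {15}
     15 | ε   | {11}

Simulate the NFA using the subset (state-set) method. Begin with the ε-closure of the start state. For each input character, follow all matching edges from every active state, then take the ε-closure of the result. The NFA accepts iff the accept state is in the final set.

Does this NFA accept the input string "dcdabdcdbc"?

initial (ε-close {0}): {0,1,2,3,4,6,8,10,11,12}
'd' @ 1: {1,2,3,4,5,6,7,8,10,11,12}  (accept∈set)
'c' @ 2: {1,2,3,4,5,6,7,8,9,10,11,12,13,14}  (accept∈set)
'd' @ 3: {1,2,3,4,5,6,7,8,10,11,12,15}  (accept∈set)
'a' @ 4: {1,2,3,4,5,6,7,8,10,11,12}  (accept∈set)
'b' @ 5: {}  — state set empty
rest 'dcdbc' ignored (set empty)
final: {}; accept 1 not in set

Answer: REJECT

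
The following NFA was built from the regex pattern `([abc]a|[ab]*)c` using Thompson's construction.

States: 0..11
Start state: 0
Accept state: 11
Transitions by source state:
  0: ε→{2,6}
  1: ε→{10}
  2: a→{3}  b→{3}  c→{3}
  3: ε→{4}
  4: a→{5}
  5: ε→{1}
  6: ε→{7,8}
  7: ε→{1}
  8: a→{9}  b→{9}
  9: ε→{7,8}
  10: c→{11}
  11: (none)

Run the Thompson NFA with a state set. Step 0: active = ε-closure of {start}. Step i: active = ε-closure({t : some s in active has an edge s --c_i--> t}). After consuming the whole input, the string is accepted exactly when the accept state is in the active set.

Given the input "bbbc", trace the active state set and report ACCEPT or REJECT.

S₀ = ε-closure({0}) = {0,1,2,6,7,8,10}
'b' @ 1: {1,3,4,7,8,9,10}
'b' @ 2: {1,7,8,9,10}
'b' @ 3: {1,7,8,9,10}
'c' @ 4: {11}  [accepting]
end set {11} — state 11 in

Answer: ACCEPT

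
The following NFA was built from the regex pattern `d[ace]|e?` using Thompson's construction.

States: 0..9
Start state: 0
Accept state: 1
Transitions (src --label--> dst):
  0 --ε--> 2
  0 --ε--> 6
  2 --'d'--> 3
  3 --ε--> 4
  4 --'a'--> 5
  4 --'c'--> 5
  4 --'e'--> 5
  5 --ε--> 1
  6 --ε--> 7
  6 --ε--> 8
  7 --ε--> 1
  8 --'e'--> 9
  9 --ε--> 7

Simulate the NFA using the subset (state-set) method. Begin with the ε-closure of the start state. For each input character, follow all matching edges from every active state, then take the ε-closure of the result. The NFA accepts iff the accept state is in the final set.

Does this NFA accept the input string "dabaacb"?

S₀ = ε-closure({0}) = {0,1,2,6,7,8}
'd' @ 1: {3,4}
'a' @ 2: {1,5}  [accepting]
'b' @ 3: {}  — no active states
rest 'aacb' ignored (set empty)
final: {}; accept 1 not in set

Answer: REJECT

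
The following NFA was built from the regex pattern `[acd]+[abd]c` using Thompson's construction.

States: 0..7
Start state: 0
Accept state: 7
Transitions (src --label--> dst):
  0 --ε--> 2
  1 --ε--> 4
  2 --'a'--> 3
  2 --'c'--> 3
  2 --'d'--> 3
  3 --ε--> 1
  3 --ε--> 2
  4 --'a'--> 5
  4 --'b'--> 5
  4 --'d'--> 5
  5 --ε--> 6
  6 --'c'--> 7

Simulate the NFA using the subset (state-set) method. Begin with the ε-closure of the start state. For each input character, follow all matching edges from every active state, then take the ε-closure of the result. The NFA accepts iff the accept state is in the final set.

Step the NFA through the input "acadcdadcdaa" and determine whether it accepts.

start: ε-closure({0}) = {0,2}
'a' @ 1: {1,2,3,4}
'c' @ 2: {1,2,3,4}
'a' @ 3: {1,2,3,4,5,6}
'd' @ 4: {1,2,3,4,5,6}
'c' @ 5: {1,2,3,4,7}  ✓accept
'd' @ 6: {1,2,3,4,5,6}
'a' @ 7: {1,2,3,4,5,6}
'd' @ 8: {1,2,3,4,5,6}
'c' @ 9: {1,2,3,4,7}  ✓accept
'd' @ 10: {1,2,3,4,5,6}
'a' @ 11: {1,2,3,4,5,6}
'a' @ 12: {1,2,3,4,5,6}
final: {1,2,3,4,5,6}; accept 7 not in set

Answer: REJECT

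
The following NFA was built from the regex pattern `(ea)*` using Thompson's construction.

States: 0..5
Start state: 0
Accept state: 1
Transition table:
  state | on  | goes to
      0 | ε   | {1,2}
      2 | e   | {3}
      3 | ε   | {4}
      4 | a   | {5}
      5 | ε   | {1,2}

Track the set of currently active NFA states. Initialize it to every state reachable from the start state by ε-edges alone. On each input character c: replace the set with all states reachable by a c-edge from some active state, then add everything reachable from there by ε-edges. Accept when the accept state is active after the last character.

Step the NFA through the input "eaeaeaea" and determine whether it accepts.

Answer: ACCEPT

Derivation:
start: ε-closure({0}) = {0,1,2}
'e' @ 1: {3,4}
'a' @ 2: {1,2,5}  (accept∈set)
'e' @ 3: {3,4}
'a' @ 4: {1,2,5}  (accept∈set)
'e' @ 5: {3,4}
'a' @ 6: {1,2,5}  (accept∈set)
'e' @ 7: {3,4}
'a' @ 8: {1,2,5}  (accept∈set)
final: {1,2,5}; accept 1 in set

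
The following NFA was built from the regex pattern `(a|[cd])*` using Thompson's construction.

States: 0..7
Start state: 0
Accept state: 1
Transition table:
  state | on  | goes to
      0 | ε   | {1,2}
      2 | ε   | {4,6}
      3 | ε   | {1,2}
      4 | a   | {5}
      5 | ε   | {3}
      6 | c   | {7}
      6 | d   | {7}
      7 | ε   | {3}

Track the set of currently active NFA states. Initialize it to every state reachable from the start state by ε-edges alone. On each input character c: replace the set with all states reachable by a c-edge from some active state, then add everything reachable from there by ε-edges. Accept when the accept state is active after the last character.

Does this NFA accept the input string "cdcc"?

S₀ = ε-closure({0}) = {0,1,2,4,6}
'c' @ 1: {1,2,3,4,6,7}  ✓accept
'd' @ 2: {1,2,3,4,6,7}  ✓accept
'c' @ 3: {1,2,3,4,6,7}  ✓accept
'c' @ 4: {1,2,3,4,6,7}  ✓accept
final: {1,2,3,4,6,7}; accept 1 in set

Answer: ACCEPT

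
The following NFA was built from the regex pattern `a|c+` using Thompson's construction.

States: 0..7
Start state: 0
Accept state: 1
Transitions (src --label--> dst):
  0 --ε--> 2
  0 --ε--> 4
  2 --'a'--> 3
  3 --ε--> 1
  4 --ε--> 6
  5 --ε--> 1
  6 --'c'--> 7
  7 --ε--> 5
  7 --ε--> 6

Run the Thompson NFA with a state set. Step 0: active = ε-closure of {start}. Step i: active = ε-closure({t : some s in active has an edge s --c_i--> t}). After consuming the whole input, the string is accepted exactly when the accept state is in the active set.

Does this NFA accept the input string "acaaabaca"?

Answer: REJECT

Derivation:
S₀ = ε-closure({0}) = {0,2,4,6}
'a' @ 1: {1,3}  [accepting]
'c' @ 2: {}  — dead — no transitions
rest 'aaabaca' ignored (set empty)
after full input: {}  (accept=1 not in)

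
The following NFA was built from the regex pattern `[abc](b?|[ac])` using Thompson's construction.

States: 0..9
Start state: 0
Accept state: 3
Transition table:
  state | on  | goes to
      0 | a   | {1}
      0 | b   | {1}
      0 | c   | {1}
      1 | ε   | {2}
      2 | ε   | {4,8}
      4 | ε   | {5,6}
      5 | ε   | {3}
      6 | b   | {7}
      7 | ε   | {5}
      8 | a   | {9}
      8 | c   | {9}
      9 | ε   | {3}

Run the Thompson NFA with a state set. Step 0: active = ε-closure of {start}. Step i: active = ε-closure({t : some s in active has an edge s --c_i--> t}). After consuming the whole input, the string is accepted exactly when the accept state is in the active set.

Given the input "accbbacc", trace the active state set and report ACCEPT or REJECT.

initial (ε-close {0}): {0}
'a' @ 1: {1,2,3,4,5,6,8}  ✓accept
'c' @ 2: {3,9}  ✓accept
'c' @ 3: {}  — dead — no transitions
rest 'bbacc' ignored (set empty)
final: {}; accept 3 not in set

Answer: REJECT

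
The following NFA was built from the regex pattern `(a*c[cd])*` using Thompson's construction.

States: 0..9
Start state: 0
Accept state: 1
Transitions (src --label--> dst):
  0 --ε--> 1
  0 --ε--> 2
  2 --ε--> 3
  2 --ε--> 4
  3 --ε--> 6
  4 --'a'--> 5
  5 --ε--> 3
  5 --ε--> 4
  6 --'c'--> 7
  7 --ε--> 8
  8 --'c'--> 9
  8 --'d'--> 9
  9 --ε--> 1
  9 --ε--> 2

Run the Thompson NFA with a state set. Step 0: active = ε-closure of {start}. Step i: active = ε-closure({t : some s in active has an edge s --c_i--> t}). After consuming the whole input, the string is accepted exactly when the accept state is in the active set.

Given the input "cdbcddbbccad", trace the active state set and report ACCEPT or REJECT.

Answer: REJECT

Derivation:
S₀ = ε-closure({0}) = {0,1,2,3,4,6}
'c' @ 1: {7,8}
'd' @ 2: {1,2,3,4,6,9}  (accept∈set)
'b' @ 3: {}  — state set empty
rest 'cddbbccad' ignored (set empty)
after full input: {}  (accept=1 not in)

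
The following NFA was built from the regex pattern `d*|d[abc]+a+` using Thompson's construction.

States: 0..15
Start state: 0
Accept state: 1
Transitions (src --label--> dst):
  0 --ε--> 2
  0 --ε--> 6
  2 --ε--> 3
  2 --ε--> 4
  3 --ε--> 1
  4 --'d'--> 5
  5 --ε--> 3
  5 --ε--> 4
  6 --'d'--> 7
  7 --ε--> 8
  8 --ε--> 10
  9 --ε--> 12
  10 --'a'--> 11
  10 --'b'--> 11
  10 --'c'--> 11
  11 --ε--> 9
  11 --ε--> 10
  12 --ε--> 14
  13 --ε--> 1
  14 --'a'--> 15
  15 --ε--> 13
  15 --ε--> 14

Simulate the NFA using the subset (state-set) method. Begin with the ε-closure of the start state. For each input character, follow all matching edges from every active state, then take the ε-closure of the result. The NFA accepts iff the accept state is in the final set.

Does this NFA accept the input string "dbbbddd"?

Answer: REJECT

Steps:
S₀ = ε-closure({0}) = {0,1,2,3,4,6}
'd' @ 1: {1,3,4,5,7,8,10}  (accept∈set)
'b' @ 2: {9,10,11,12,14}
'b' @ 3: {9,10,11,12,14}
'b' @ 4: {9,10,11,12,14}
'd' @ 5: {}  — dead — no transitions
rest 'dd' ignored (set empty)
final: {}; accept 1 not in set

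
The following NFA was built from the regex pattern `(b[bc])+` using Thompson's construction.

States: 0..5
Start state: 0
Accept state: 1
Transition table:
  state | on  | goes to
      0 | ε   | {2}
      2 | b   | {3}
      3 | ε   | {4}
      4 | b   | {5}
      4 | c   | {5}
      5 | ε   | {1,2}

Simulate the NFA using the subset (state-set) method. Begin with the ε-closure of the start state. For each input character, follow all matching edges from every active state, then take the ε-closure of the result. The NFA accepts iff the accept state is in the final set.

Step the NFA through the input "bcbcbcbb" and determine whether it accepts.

Answer: ACCEPT

Steps:
S₀ = ε-closure({0}) = {0,2}
'b' @ 1: {3,4}
'c' @ 2: {1,2,5}  (accept∈set)
'b' @ 3: {3,4}
'c' @ 4: {1,2,5}  (accept∈set)
'b' @ 5: {3,4}
'c' @ 6: {1,2,5}  (accept∈set)
'b' @ 7: {3,4}
'b' @ 8: {1,2,5}  (accept∈set)
after full input: {1,2,5}  (accept=1 in)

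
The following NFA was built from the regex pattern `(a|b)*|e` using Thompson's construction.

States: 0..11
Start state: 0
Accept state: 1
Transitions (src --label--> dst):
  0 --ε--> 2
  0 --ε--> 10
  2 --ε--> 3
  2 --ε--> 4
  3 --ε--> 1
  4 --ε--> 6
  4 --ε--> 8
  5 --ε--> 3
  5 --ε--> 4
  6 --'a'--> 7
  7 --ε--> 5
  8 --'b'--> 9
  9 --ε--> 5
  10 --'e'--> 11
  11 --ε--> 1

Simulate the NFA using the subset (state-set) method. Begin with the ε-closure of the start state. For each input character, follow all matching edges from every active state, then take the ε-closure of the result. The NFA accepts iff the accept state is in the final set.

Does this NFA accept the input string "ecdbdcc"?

S₀ = ε-closure({0}) = {0,1,2,3,4,6,8,10}
'e' @ 1: {1,11}  (accept∈set)
'c' @ 2: {}  — state set empty
rest 'dbdcc' ignored (set empty)
final: {}; accept 1 not in set

Answer: REJECT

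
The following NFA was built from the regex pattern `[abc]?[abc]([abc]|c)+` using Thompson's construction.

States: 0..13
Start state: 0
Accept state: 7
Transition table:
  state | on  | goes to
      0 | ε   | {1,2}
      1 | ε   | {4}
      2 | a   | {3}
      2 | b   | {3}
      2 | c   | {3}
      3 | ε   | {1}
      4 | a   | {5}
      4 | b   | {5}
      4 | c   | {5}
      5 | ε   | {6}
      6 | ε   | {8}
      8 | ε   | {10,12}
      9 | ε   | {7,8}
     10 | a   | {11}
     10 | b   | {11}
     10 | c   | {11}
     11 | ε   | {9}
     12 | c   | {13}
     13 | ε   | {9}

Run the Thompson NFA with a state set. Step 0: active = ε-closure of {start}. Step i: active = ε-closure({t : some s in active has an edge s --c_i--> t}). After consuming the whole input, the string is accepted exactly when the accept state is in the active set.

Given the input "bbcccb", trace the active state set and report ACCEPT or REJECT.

Answer: ACCEPT

Derivation:
start: ε-closure({0}) = {0,1,2,4}
'b' @ 1: {1,3,4,5,6,8,10,12}
'b' @ 2: {5,6,7,8,9,10,11,12}  (accept∈set)
'c' @ 3: {7,8,9,10,11,12,13}  (accept∈set)
'c' @ 4: {7,8,9,10,11,12,13}  (accept∈set)
'c' @ 5: {7,8,9,10,11,12,13}  (accept∈set)
'b' @ 6: {7,8,9,10,11,12}  (accept∈set)
after full input: {7,8,9,10,11,12}  (accept=7 in)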